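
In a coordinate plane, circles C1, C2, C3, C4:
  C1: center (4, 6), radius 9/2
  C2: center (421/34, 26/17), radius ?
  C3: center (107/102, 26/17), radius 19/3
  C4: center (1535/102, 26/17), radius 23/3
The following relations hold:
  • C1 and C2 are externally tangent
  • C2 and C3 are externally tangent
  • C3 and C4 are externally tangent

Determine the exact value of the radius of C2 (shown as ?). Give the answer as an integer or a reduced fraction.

1. [ext C1·C2]  r_C2² + 9r_C2 − 70 = 0  ⇒  r_C2 = 5 (r>0 drops 1)
2. [ext C2·C3]  r_C2² + (38/3)r_C2 − 265/3 = 0  ⇒  r_C2 = 5 (r>0 drops 1)

5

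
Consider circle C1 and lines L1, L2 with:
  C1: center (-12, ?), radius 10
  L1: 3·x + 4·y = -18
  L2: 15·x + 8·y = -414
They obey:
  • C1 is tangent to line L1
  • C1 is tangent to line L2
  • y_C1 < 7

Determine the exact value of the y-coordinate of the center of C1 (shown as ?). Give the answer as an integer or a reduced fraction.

1. [C1‖L1]  y_C1² − 9y_C1 − 136 = 0  ⇒  y_C1 = -8 or 17
2. [C1‖L2]  y_C1² + (117/2)y_C1 + 404 = 0  ⇒  y_C1 = -101/2 or -8

-8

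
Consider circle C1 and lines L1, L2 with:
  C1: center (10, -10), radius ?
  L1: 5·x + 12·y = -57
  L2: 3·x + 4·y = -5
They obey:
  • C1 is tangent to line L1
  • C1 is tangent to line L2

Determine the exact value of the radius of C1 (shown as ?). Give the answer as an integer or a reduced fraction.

1

1. [C1‖L1]  r_C1² − 1 = 0  ⇒  r_C1 = 1 (r>0 drops 1)
2. [C1‖L2]  r_C1² − 1 = 0  ⇒  r_C1 = 1 (r>0 drops 1)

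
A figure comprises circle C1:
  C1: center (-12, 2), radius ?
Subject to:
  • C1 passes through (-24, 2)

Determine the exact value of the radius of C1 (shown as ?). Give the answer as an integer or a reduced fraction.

12

1. [C1∋P]  r_C1² − 144 = 0  ⇒  r_C1 = 12 (r>0 drops 1)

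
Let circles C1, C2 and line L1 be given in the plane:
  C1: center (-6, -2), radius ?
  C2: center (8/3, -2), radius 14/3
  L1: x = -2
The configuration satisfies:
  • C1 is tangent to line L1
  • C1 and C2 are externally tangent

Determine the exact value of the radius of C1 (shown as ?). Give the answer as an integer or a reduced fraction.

1. [C1‖L1]  r_C1² − 16 = 0  ⇒  r_C1 = 4 (r>0 drops 1)
2. [ext C1·C2]  r_C1² + (28/3)r_C1 − 160/3 = 0  ⇒  r_C1 = 4 (r>0 drops 1)

4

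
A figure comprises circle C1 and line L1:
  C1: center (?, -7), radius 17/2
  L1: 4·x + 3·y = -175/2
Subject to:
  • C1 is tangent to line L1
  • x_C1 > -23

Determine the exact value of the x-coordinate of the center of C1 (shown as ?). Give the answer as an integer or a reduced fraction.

1. [C1‖L1]  x_C1² + (133/4)x_C1 + 327/2 = 0  ⇒  x_C1 = -109/4 or -6
2. given x_C1 > -23: keep -6

-6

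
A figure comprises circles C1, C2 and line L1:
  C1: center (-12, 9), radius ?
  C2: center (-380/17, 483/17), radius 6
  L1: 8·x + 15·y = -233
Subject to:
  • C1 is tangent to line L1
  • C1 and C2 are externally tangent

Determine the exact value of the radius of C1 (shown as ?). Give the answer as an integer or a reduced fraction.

1. [C1‖L1]  r_C1² − 256 = 0  ⇒  r_C1 = 16 (r>0 drops 1)
2. [ext C1·C2]  r_C1² + 12r_C1 − 448 = 0  ⇒  r_C1 = 16 (r>0 drops 1)

16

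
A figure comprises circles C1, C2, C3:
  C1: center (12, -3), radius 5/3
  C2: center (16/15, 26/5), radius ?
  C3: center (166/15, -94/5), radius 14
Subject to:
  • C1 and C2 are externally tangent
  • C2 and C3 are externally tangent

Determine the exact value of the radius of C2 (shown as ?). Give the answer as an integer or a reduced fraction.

12

1. [ext C1·C2]  r_C2² + (10/3)r_C2 − 184 = 0  ⇒  r_C2 = 12 (r>0 drops 1)
2. [ext C2·C3]  r_C2² + 28r_C2 − 480 = 0  ⇒  r_C2 = 12 (r>0 drops 1)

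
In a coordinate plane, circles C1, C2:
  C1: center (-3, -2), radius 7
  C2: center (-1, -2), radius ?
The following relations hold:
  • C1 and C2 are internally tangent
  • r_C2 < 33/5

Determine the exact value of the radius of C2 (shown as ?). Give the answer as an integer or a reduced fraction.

5

1. [int C1,C2]  r_C2² − 14r_C2 + 45 = 0  ⇒  r_C2 = 5 or 9
2. given r_C2 < 33/5: keep 5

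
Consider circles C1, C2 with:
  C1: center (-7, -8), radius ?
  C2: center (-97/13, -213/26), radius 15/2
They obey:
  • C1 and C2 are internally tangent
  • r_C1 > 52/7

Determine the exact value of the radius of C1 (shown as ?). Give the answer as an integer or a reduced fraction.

1. [int C1,C2]  r_C1² − 15r_C1 + 56 = 0  ⇒  r_C1 = 7 or 8
2. given r_C1 > 52/7: keep 8

8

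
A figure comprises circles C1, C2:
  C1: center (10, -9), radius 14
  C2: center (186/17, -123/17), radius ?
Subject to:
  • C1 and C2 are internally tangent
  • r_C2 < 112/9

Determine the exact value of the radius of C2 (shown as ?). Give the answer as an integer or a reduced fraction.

12

1. [int C1,C2]  r_C2² − 28r_C2 + 192 = 0  ⇒  r_C2 = 12 or 16
2. given r_C2 < 112/9: keep 12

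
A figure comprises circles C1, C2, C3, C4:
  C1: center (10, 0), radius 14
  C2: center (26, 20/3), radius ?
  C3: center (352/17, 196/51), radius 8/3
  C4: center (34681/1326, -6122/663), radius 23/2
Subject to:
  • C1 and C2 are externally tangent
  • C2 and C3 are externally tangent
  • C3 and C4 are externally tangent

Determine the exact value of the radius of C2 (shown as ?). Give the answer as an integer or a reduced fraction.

10/3

1. [ext C1·C2]  r_C2² + 28r_C2 − 940/9 = 0  ⇒  r_C2 = 10/3 (r>0 drops 1)
2. [ext C2·C3]  r_C2² + (16/3)r_C2 − 260/9 = 0  ⇒  r_C2 = 10/3 (r>0 drops 1)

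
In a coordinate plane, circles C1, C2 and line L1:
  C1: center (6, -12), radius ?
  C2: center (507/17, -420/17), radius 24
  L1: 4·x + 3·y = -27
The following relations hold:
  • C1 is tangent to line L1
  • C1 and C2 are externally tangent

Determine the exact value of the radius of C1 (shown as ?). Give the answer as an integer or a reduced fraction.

1. [C1‖L1]  r_C1² − 9 = 0  ⇒  r_C1 = 3 (r>0 drops 1)
2. [ext C1·C2]  r_C1² + 48r_C1 − 153 = 0  ⇒  r_C1 = 3 (r>0 drops 1)

3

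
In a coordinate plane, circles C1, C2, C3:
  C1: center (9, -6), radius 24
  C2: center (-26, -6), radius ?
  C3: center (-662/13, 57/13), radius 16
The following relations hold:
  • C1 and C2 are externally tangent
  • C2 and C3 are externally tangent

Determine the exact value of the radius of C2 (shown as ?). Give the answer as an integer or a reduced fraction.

11

1. [ext C1·C2]  r_C2² + 48r_C2 − 649 = 0  ⇒  r_C2 = 11 (r>0 drops 1)
2. [ext C2·C3]  r_C2² + 32r_C2 − 473 = 0  ⇒  r_C2 = 11 (r>0 drops 1)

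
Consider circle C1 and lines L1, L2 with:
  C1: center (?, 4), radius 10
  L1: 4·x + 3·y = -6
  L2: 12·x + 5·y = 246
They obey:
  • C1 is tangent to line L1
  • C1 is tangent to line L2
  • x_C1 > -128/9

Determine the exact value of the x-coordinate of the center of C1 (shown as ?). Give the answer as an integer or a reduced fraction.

8

1. [C1‖L1]  x_C1² + 9x_C1 − 136 = 0  ⇒  x_C1 = -17 or 8
2. [C1‖L2]  x_C1² − (113/3)x_C1 + 712/3 = 0  ⇒  x_C1 = 8 or 89/3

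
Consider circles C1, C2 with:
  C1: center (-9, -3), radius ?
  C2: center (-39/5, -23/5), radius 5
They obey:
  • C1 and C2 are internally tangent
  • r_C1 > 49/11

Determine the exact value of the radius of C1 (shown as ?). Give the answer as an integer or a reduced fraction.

7

1. [int C1,C2]  r_C1² − 10r_C1 + 21 = 0  ⇒  r_C1 = 3 or 7
2. given r_C1 > 49/11: keep 7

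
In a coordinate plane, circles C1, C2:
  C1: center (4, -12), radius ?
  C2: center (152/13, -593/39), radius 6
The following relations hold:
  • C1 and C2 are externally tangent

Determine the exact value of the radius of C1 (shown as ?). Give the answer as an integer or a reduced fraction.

7/3

1. [ext C1·C2]  r_C1² + 12r_C1 − 301/9 = 0  ⇒  r_C1 = 7/3 (r>0 drops 1)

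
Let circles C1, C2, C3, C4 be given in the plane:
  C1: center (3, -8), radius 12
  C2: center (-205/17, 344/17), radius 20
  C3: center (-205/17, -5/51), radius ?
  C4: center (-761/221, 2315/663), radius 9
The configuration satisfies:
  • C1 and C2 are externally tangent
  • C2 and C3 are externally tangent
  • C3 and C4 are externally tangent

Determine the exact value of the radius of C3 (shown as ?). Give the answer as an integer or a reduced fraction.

1. [ext C2·C3]  r_C3² + 40r_C3 − 121/9 = 0  ⇒  r_C3 = 1/3 (r>0 drops 1)
2. [ext C3·C4]  r_C3² + 18r_C3 − 55/9 = 0  ⇒  r_C3 = 1/3 (r>0 drops 1)

1/3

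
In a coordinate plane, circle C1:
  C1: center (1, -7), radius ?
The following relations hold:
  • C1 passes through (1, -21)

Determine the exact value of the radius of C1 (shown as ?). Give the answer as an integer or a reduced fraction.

1. [C1∋P]  r_C1² − 196 = 0  ⇒  r_C1 = 14 (r>0 drops 1)

14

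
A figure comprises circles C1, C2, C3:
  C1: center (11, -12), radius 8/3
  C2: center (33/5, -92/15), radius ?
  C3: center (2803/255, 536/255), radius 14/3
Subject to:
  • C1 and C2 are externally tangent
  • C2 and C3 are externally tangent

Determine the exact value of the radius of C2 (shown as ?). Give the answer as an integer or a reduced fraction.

14/3

1. [ext C1·C2]  r_C2² + (16/3)r_C2 − 140/3 = 0  ⇒  r_C2 = 14/3 (r>0 drops 1)
2. [ext C2·C3]  r_C2² + (28/3)r_C2 − 196/3 = 0  ⇒  r_C2 = 14/3 (r>0 drops 1)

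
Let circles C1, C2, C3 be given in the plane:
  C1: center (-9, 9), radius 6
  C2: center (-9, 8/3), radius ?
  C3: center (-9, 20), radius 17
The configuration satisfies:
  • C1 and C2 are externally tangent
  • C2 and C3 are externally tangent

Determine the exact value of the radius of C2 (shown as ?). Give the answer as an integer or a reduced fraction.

1/3

1. [ext C1·C2]  r_C2² + 12r_C2 − 37/9 = 0  ⇒  r_C2 = 1/3 (r>0 drops 1)
2. [ext C2·C3]  r_C2² + 34r_C2 − 103/9 = 0  ⇒  r_C2 = 1/3 (r>0 drops 1)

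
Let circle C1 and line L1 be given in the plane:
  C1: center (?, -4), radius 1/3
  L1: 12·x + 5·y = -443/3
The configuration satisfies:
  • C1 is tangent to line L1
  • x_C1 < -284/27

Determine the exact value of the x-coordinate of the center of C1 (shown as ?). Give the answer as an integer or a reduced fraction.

-11

1. [C1‖L1]  x_C1² + (383/18)x_C1 + 2035/18 = 0  ⇒  x_C1 = -11 or -185/18
2. given x_C1 < -284/27: keep -11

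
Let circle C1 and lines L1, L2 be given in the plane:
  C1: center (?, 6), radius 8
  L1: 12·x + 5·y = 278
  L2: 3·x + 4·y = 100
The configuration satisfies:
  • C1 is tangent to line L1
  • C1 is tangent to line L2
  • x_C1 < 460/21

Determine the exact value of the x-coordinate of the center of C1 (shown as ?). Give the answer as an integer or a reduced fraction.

12

1. [C1‖L1]  x_C1² − (124/3)x_C1 + 352 = 0  ⇒  x_C1 = 12 or 88/3
2. [C1‖L2]  x_C1² − (152/3)x_C1 + 464 = 0  ⇒  x_C1 = 12 or 116/3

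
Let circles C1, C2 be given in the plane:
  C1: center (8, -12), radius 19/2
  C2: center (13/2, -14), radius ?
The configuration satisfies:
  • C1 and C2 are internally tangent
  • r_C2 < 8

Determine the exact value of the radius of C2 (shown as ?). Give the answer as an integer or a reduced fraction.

1. [int C1,C2]  r_C2² − 19r_C2 + 84 = 0  ⇒  r_C2 = 7 or 12
2. given r_C2 < 8: keep 7

7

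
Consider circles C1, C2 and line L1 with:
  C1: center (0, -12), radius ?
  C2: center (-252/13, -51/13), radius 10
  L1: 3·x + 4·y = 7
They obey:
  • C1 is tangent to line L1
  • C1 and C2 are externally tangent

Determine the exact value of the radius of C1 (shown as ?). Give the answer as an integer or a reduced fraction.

1. [C1‖L1]  r_C1² − 121 = 0  ⇒  r_C1 = 11 (r>0 drops 1)
2. [ext C1·C2]  r_C1² + 20r_C1 − 341 = 0  ⇒  r_C1 = 11 (r>0 drops 1)

11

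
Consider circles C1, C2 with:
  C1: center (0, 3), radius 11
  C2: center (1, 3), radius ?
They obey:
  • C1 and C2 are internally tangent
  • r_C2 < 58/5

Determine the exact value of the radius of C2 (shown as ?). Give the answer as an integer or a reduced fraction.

10

1. [int C1,C2]  r_C2² − 22r_C2 + 120 = 0  ⇒  r_C2 = 10 or 12
2. given r_C2 < 58/5: keep 10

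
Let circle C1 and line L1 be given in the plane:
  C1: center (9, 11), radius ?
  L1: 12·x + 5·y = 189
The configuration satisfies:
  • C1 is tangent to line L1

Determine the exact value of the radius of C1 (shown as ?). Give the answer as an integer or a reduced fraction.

2

1. [C1‖L1]  r_C1² − 4 = 0  ⇒  r_C1 = 2 (r>0 drops 1)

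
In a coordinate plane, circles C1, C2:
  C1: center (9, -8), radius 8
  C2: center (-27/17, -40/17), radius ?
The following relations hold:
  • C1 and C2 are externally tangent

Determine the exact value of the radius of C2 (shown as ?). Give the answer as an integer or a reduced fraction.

4

1. [ext C1·C2]  r_C2² + 16r_C2 − 80 = 0  ⇒  r_C2 = 4 (r>0 drops 1)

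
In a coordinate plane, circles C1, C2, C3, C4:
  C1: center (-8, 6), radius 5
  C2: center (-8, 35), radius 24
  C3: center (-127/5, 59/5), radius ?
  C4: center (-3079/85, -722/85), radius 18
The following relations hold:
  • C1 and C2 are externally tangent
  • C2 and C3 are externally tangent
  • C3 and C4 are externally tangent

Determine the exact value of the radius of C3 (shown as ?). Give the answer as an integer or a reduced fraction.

1. [ext C2·C3]  r_C3² + 48r_C3 − 265 = 0  ⇒  r_C3 = 5 (r>0 drops 1)
2. [ext C3·C4]  r_C3² + 36r_C3 − 205 = 0  ⇒  r_C3 = 5 (r>0 drops 1)

5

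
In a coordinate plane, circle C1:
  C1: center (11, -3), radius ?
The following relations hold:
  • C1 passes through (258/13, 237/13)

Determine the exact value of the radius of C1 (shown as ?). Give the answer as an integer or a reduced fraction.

1. [C1∋P]  r_C1² − 529 = 0  ⇒  r_C1 = 23 (r>0 drops 1)

23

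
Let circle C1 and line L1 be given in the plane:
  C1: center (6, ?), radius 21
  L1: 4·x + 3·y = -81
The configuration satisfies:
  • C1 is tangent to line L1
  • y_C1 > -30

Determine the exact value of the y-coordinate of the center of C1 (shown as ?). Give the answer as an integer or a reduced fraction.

0

1. [C1‖L1]  y_C1² + 70y_C1 = 0  ⇒  y_C1 = -70 or 0
2. given y_C1 > -30: keep 0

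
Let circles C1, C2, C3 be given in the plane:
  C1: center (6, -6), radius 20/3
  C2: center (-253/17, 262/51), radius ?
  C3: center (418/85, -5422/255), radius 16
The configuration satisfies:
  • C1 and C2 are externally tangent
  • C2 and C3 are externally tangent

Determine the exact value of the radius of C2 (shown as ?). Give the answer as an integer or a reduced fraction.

1. [ext C1·C2]  r_C2² + (40/3)r_C2 − 1547/3 = 0  ⇒  r_C2 = 17 (r>0 drops 1)
2. [ext C2·C3]  r_C2² + 32r_C2 − 833 = 0  ⇒  r_C2 = 17 (r>0 drops 1)

17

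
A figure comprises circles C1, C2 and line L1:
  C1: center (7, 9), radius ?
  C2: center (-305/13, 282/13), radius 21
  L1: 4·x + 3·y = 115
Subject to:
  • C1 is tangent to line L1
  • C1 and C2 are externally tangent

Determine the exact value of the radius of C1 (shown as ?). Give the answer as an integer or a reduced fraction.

12

1. [C1‖L1]  r_C1² − 144 = 0  ⇒  r_C1 = 12 (r>0 drops 1)
2. [ext C1·C2]  r_C1² + 42r_C1 − 648 = 0  ⇒  r_C1 = 12 (r>0 drops 1)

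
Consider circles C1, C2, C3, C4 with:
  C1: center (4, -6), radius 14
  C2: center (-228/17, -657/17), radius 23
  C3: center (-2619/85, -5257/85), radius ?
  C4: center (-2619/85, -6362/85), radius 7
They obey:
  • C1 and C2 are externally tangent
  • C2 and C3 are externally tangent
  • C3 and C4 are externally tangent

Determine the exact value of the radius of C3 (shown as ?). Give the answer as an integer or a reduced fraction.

6

1. [ext C2·C3]  r_C3² + 46r_C3 − 312 = 0  ⇒  r_C3 = 6 (r>0 drops 1)
2. [ext C3·C4]  r_C3² + 14r_C3 − 120 = 0  ⇒  r_C3 = 6 (r>0 drops 1)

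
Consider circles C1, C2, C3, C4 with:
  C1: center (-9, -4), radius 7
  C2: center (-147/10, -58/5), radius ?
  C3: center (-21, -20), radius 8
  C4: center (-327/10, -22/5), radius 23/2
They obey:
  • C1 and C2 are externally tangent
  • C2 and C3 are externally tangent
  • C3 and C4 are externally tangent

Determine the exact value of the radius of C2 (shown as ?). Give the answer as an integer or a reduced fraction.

1. [ext C1·C2]  r_C2² + 14r_C2 − 165/4 = 0  ⇒  r_C2 = 5/2 (r>0 drops 1)
2. [ext C2·C3]  r_C2² + 16r_C2 − 185/4 = 0  ⇒  r_C2 = 5/2 (r>0 drops 1)

5/2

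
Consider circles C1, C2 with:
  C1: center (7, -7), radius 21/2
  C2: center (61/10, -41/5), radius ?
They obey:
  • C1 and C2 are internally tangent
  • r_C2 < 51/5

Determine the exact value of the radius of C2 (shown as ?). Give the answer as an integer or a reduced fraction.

1. [int C1,C2]  r_C2² − 21r_C2 + 108 = 0  ⇒  r_C2 = 9 or 12
2. given r_C2 < 51/5: keep 9

9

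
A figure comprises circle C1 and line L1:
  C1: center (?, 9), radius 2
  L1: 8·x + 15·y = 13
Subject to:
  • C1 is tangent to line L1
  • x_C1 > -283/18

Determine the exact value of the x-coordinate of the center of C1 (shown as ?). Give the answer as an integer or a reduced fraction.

1. [C1‖L1]  x_C1² + (61/2)x_C1 + 429/2 = 0  ⇒  x_C1 = -39/2 or -11
2. given x_C1 > -283/18: keep -11

-11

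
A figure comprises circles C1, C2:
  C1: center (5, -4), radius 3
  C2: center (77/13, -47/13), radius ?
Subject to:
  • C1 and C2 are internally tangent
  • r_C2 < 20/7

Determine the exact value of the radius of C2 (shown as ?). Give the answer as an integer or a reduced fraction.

2

1. [int C1,C2]  r_C2² − 6r_C2 + 8 = 0  ⇒  r_C2 = 2 or 4
2. given r_C2 < 20/7: keep 2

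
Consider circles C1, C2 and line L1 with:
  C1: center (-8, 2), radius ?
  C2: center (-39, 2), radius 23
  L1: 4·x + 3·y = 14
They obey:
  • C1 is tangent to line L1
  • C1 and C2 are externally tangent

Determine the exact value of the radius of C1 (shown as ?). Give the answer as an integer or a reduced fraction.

1. [C1‖L1]  r_C1² − 64 = 0  ⇒  r_C1 = 8 (r>0 drops 1)
2. [ext C1·C2]  r_C1² + 46r_C1 − 432 = 0  ⇒  r_C1 = 8 (r>0 drops 1)

8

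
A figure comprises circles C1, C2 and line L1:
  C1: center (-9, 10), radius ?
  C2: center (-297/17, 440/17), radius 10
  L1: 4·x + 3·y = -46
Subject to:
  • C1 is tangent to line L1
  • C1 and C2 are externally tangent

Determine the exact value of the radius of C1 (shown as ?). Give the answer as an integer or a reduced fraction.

1. [C1‖L1]  r_C1² − 64 = 0  ⇒  r_C1 = 8 (r>0 drops 1)
2. [ext C1·C2]  r_C1² + 20r_C1 − 224 = 0  ⇒  r_C1 = 8 (r>0 drops 1)

8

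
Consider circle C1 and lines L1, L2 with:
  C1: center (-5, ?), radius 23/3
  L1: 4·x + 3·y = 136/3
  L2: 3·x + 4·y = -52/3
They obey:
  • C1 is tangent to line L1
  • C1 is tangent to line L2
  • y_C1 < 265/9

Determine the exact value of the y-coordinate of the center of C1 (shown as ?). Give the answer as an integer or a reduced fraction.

1. [C1‖L1]  y_C1² − (392/9)y_C1 + 311 = 0  ⇒  y_C1 = 9 or 311/9
2. [C1‖L2]  y_C1² + (7/6)y_C1 − 183/2 = 0  ⇒  y_C1 = -61/6 or 9

9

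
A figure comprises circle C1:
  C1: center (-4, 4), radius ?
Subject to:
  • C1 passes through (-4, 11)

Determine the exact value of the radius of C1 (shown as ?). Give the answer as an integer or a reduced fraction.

7

1. [C1∋P]  r_C1² − 49 = 0  ⇒  r_C1 = 7 (r>0 drops 1)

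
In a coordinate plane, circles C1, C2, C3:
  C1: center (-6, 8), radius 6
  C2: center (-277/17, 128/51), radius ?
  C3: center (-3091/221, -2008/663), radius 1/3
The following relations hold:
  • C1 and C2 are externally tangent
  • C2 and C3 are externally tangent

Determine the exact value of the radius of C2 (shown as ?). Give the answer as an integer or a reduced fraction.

1. [ext C1·C2]  r_C2² + 12r_C2 − 901/9 = 0  ⇒  r_C2 = 17/3 (r>0 drops 1)
2. [ext C2·C3]  r_C2² + (2/3)r_C2 − 323/9 = 0  ⇒  r_C2 = 17/3 (r>0 drops 1)

17/3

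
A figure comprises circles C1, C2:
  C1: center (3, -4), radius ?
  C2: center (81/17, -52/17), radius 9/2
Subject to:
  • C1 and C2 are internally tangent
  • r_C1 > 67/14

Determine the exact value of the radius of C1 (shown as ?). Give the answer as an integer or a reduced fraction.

13/2

1. [int C1,C2]  r_C1² − 9r_C1 + 65/4 = 0  ⇒  r_C1 = 5/2 or 13/2
2. given r_C1 > 67/14: keep 13/2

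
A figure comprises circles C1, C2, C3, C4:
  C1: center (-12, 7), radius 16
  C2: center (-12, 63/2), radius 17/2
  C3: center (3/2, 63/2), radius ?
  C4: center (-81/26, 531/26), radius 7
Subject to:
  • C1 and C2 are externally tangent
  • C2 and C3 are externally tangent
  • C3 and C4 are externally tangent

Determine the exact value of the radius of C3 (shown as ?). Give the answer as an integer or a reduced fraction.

1. [ext C2·C3]  r_C3² + 17r_C3 − 110 = 0  ⇒  r_C3 = 5 (r>0 drops 1)
2. [ext C3·C4]  r_C3² + 14r_C3 − 95 = 0  ⇒  r_C3 = 5 (r>0 drops 1)

5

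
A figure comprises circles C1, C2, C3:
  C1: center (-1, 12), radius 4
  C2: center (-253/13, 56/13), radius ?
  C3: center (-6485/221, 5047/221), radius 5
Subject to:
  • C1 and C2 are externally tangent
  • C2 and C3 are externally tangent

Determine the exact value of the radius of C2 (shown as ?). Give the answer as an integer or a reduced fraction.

1. [ext C1·C2]  r_C2² + 8r_C2 − 384 = 0  ⇒  r_C2 = 16 (r>0 drops 1)
2. [ext C2·C3]  r_C2² + 10r_C2 − 416 = 0  ⇒  r_C2 = 16 (r>0 drops 1)

16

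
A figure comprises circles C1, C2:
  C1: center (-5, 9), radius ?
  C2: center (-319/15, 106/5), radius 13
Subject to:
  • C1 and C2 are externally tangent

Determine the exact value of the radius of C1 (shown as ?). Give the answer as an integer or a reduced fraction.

1. [ext C1·C2]  r_C1² + 26r_C1 − 2200/9 = 0  ⇒  r_C1 = 22/3 (r>0 drops 1)

22/3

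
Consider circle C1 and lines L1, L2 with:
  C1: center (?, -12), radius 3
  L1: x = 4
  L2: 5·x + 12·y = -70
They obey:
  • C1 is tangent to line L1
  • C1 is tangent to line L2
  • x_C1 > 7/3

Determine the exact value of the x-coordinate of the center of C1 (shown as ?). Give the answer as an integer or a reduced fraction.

1. [C1‖L1]  x_C1² − 8x_C1 + 7 = 0  ⇒  x_C1 = 1 or 7
2. [C1‖L2]  x_C1² − (148/5)x_C1 + 791/5 = 0  ⇒  x_C1 = 7 or 113/5

7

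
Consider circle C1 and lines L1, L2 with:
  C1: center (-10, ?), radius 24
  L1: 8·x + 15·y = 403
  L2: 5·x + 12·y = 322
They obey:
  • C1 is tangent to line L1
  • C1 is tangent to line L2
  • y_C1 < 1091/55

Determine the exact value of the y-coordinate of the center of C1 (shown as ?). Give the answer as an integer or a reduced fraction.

1. [C1‖L1]  y_C1² − (322/5)y_C1 + 297 = 0  ⇒  y_C1 = 5 or 297/5
2. [C1‖L2]  y_C1² − 62y_C1 + 285 = 0  ⇒  y_C1 = 5 or 57

5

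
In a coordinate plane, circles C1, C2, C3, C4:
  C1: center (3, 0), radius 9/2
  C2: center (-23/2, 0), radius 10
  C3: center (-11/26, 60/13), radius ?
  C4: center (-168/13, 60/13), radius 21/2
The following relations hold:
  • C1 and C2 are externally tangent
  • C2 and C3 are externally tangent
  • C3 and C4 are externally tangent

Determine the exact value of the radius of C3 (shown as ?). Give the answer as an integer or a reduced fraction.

2

1. [ext C2·C3]  r_C3² + 20r_C3 − 44 = 0  ⇒  r_C3 = 2 (r>0 drops 1)
2. [ext C3·C4]  r_C3² + 21r_C3 − 46 = 0  ⇒  r_C3 = 2 (r>0 drops 1)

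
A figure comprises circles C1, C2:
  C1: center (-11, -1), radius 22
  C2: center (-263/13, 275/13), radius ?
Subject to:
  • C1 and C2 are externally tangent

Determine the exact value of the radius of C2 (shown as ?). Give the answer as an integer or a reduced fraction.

1. [ext C1·C2]  r_C2² + 44r_C2 − 92 = 0  ⇒  r_C2 = 2 (r>0 drops 1)

2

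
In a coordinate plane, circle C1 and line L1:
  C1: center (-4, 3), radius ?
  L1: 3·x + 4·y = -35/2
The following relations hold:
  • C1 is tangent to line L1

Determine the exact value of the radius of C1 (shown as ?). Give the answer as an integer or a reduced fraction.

7/2

1. [C1‖L1]  r_C1² − 49/4 = 0  ⇒  r_C1 = 7/2 (r>0 drops 1)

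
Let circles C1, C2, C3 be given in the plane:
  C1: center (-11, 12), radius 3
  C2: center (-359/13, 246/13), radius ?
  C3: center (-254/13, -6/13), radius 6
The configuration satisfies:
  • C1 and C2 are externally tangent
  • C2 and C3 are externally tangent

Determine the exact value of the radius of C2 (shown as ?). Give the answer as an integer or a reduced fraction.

15

1. [ext C1·C2]  r_C2² + 6r_C2 − 315 = 0  ⇒  r_C2 = 15 (r>0 drops 1)
2. [ext C2·C3]  r_C2² + 12r_C2 − 405 = 0  ⇒  r_C2 = 15 (r>0 drops 1)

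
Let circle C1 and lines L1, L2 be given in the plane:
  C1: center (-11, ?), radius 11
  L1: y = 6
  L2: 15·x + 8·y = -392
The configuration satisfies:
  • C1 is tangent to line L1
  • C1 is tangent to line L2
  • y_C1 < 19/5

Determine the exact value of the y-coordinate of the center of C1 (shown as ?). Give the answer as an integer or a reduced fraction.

1. [C1‖L1]  y_C1² − 12y_C1 − 85 = 0  ⇒  y_C1 = -5 or 17
2. [C1‖L2]  y_C1² + (227/4)y_C1 + 1035/4 = 0  ⇒  y_C1 = -207/4 or -5

-5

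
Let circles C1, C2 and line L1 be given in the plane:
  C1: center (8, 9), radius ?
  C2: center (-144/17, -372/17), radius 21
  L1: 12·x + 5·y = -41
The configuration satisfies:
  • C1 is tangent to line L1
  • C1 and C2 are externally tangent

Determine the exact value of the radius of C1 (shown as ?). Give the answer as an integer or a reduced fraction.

1. [C1‖L1]  r_C1² − 196 = 0  ⇒  r_C1 = 14 (r>0 drops 1)
2. [ext C1·C2]  r_C1² + 42r_C1 − 784 = 0  ⇒  r_C1 = 14 (r>0 drops 1)

14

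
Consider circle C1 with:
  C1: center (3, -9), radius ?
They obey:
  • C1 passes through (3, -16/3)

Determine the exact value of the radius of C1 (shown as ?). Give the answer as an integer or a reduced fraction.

11/3

1. [C1∋P]  r_C1² − 121/9 = 0  ⇒  r_C1 = 11/3 (r>0 drops 1)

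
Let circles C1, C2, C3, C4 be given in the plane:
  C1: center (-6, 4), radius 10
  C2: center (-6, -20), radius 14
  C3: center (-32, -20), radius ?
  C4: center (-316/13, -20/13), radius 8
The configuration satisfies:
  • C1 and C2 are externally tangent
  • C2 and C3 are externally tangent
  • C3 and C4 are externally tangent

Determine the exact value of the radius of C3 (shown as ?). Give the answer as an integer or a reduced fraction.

12

1. [ext C2·C3]  r_C3² + 28r_C3 − 480 = 0  ⇒  r_C3 = 12 (r>0 drops 1)
2. [ext C3·C4]  r_C3² + 16r_C3 − 336 = 0  ⇒  r_C3 = 12 (r>0 drops 1)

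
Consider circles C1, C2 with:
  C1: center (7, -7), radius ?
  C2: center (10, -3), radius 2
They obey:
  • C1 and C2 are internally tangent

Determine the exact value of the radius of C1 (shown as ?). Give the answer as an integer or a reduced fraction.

1. [int C1,C2]  r_C1² − 4r_C1 − 21 = 0  ⇒  r_C1 = 7 (r>0 drops 1)

7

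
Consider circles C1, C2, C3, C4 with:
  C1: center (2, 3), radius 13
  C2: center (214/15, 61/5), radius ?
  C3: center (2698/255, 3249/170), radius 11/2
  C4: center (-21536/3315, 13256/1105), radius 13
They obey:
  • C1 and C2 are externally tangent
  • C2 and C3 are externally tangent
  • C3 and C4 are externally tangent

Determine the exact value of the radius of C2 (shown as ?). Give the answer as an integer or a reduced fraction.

7/3

1. [ext C1·C2]  r_C2² + 26r_C2 − 595/9 = 0  ⇒  r_C2 = 7/3 (r>0 drops 1)
2. [ext C2·C3]  r_C2² + 11r_C2 − 280/9 = 0  ⇒  r_C2 = 7/3 (r>0 drops 1)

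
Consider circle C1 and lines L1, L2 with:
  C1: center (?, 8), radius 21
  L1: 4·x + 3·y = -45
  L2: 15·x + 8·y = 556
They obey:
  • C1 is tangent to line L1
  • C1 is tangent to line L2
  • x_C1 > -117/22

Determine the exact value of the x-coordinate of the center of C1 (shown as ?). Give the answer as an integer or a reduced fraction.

1. [C1‖L1]  x_C1² + (69/2)x_C1 − 783/2 = 0  ⇒  x_C1 = -87/2 or 9
2. [C1‖L2]  x_C1² − (328/5)x_C1 + 2547/5 = 0  ⇒  x_C1 = 9 or 283/5

9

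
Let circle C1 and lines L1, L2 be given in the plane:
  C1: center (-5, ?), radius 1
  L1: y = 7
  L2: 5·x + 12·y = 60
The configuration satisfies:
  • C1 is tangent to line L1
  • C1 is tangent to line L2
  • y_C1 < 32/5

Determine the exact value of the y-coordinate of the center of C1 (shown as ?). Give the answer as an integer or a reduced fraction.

6

1. [C1‖L1]  y_C1² − 14y_C1 + 48 = 0  ⇒  y_C1 = 6 or 8
2. [C1‖L2]  y_C1² − (85/6)y_C1 + 49 = 0  ⇒  y_C1 = 6 or 49/6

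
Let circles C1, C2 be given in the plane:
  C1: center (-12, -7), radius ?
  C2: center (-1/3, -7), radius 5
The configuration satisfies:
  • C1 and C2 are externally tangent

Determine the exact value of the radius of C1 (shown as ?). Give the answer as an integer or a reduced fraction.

1. [ext C1·C2]  r_C1² + 10r_C1 − 1000/9 = 0  ⇒  r_C1 = 20/3 (r>0 drops 1)

20/3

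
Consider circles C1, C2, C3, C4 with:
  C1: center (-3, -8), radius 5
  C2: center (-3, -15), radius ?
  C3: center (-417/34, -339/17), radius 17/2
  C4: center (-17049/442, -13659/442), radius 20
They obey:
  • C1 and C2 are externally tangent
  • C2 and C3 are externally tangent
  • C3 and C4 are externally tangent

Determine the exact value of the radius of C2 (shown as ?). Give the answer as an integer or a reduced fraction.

1. [ext C1·C2]  r_C2² + 10r_C2 − 24 = 0  ⇒  r_C2 = 2 (r>0 drops 1)
2. [ext C2·C3]  r_C2² + 17r_C2 − 38 = 0  ⇒  r_C2 = 2 (r>0 drops 1)

2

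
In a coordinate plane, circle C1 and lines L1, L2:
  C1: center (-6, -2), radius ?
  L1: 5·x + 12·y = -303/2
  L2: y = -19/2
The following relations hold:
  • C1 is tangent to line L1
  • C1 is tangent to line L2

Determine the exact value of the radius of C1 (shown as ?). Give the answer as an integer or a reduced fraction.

1. [C1‖L1]  r_C1² − 225/4 = 0  ⇒  r_C1 = 15/2 (r>0 drops 1)
2. [C1‖L2]  r_C1² − 225/4 = 0  ⇒  r_C1 = 15/2 (r>0 drops 1)

15/2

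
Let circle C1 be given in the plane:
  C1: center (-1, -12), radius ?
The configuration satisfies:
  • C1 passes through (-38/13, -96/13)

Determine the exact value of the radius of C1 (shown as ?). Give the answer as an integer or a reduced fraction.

5

1. [C1∋P]  r_C1² − 25 = 0  ⇒  r_C1 = 5 (r>0 drops 1)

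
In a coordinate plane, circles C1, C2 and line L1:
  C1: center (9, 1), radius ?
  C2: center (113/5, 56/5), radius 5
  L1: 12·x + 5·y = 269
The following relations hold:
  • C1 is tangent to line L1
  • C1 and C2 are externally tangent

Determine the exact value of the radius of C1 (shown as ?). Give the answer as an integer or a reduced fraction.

1. [C1‖L1]  r_C1² − 144 = 0  ⇒  r_C1 = 12 (r>0 drops 1)
2. [ext C1·C2]  r_C1² + 10r_C1 − 264 = 0  ⇒  r_C1 = 12 (r>0 drops 1)

12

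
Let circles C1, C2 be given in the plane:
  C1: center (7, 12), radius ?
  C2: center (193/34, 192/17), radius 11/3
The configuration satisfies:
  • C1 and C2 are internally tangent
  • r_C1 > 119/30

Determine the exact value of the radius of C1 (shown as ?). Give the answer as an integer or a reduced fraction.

1. [int C1,C2]  r_C1² − (22/3)r_C1 + 403/36 = 0  ⇒  r_C1 = 13/6 or 31/6
2. given r_C1 > 119/30: keep 31/6

31/6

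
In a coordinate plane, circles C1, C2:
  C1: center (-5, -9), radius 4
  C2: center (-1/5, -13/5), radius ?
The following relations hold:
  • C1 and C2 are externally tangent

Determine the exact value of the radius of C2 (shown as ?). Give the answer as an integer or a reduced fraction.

1. [ext C1·C2]  r_C2² + 8r_C2 − 48 = 0  ⇒  r_C2 = 4 (r>0 drops 1)

4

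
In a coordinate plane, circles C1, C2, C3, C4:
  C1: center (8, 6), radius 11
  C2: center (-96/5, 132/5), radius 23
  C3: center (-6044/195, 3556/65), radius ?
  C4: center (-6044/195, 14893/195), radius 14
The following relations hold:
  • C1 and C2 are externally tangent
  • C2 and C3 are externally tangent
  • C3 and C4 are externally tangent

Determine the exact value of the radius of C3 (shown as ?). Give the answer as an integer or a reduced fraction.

1. [ext C2·C3]  r_C3² + 46r_C3 − 3703/9 = 0  ⇒  r_C3 = 23/3 (r>0 drops 1)
2. [ext C3·C4]  r_C3² + 28r_C3 − 2461/9 = 0  ⇒  r_C3 = 23/3 (r>0 drops 1)

23/3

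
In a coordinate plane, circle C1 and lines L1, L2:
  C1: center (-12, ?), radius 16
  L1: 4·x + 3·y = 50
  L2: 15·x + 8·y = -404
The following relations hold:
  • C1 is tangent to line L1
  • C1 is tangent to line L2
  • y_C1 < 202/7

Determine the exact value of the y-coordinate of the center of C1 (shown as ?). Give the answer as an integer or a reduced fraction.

6

1. [C1‖L1]  y_C1² − (196/3)y_C1 + 356 = 0  ⇒  y_C1 = 6 or 178/3
2. [C1‖L2]  y_C1² + 56y_C1 − 372 = 0  ⇒  y_C1 = -62 or 6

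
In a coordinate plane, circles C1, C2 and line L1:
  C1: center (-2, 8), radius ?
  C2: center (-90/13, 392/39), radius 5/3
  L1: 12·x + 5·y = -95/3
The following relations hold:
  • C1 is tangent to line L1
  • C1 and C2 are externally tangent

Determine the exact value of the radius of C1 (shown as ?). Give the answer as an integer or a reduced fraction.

11/3

1. [C1‖L1]  r_C1² − 121/9 = 0  ⇒  r_C1 = 11/3 (r>0 drops 1)
2. [ext C1·C2]  r_C1² + (10/3)r_C1 − 77/3 = 0  ⇒  r_C1 = 11/3 (r>0 drops 1)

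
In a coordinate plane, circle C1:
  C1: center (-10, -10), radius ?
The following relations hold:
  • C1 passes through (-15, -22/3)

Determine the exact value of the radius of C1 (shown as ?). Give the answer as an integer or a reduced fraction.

1. [C1∋P]  r_C1² − 289/9 = 0  ⇒  r_C1 = 17/3 (r>0 drops 1)

17/3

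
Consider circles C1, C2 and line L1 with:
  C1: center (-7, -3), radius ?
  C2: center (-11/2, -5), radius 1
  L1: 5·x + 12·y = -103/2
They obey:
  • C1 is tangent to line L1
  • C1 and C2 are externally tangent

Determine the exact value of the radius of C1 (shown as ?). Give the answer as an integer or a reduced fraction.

3/2

1. [C1‖L1]  r_C1² − 9/4 = 0  ⇒  r_C1 = 3/2 (r>0 drops 1)
2. [ext C1·C2]  r_C1² + 2r_C1 − 21/4 = 0  ⇒  r_C1 = 3/2 (r>0 drops 1)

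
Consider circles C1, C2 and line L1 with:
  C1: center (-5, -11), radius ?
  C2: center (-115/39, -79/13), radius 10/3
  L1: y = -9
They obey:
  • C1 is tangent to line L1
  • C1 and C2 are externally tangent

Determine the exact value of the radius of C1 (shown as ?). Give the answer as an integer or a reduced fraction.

1. [C1‖L1]  r_C1² − 4 = 0  ⇒  r_C1 = 2 (r>0 drops 1)
2. [ext C1·C2]  r_C1² + (20/3)r_C1 − 52/3 = 0  ⇒  r_C1 = 2 (r>0 drops 1)

2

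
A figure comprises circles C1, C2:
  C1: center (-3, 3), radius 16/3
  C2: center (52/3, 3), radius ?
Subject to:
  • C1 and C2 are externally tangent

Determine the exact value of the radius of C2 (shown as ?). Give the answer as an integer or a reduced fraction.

15

1. [ext C1·C2]  r_C2² + (32/3)r_C2 − 385 = 0  ⇒  r_C2 = 15 (r>0 drops 1)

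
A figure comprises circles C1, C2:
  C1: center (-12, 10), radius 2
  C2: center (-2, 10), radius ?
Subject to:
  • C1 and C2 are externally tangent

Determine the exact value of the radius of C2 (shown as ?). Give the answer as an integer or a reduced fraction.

8

1. [ext C1·C2]  r_C2² + 4r_C2 − 96 = 0  ⇒  r_C2 = 8 (r>0 drops 1)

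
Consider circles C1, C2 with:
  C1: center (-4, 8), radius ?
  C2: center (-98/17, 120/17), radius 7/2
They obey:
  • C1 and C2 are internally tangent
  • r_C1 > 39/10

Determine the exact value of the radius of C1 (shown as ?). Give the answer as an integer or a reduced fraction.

1. [int C1,C2]  r_C1² − 7r_C1 + 33/4 = 0  ⇒  r_C1 = 3/2 or 11/2
2. given r_C1 > 39/10: keep 11/2

11/2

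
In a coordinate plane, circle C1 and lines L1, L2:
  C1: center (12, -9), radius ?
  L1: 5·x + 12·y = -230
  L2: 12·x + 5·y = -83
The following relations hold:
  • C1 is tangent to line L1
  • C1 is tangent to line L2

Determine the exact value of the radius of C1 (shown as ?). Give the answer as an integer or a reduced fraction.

14

1. [C1‖L1]  r_C1² − 196 = 0  ⇒  r_C1 = 14 (r>0 drops 1)
2. [C1‖L2]  r_C1² − 196 = 0  ⇒  r_C1 = 14 (r>0 drops 1)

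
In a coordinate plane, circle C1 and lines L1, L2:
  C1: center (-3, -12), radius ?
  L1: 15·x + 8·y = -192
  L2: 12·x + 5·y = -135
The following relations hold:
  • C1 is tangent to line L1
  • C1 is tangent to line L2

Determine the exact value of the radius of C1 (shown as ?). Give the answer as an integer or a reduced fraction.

3

1. [C1‖L1]  r_C1² − 9 = 0  ⇒  r_C1 = 3 (r>0 drops 1)
2. [C1‖L2]  r_C1² − 9 = 0  ⇒  r_C1 = 3 (r>0 drops 1)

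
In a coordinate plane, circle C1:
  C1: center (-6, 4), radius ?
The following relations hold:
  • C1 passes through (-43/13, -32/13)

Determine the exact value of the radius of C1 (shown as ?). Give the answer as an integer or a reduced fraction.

7

1. [C1∋P]  r_C1² − 49 = 0  ⇒  r_C1 = 7 (r>0 drops 1)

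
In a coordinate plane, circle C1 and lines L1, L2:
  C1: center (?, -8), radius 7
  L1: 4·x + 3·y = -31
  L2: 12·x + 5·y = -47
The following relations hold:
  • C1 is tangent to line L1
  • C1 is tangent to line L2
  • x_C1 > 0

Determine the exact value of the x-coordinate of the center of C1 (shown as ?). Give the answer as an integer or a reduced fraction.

7

1. [C1‖L1]  x_C1² + (7/2)x_C1 − 147/2 = 0  ⇒  x_C1 = -21/2 or 7
2. [C1‖L2]  x_C1² + (7/6)x_C1 − 343/6 = 0  ⇒  x_C1 = -49/6 or 7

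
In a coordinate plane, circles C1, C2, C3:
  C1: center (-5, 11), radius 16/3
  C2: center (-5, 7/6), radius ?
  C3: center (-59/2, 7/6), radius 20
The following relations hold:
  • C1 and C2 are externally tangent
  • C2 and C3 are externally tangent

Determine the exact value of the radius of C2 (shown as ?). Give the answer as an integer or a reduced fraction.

9/2

1. [ext C1·C2]  r_C2² + (32/3)r_C2 − 273/4 = 0  ⇒  r_C2 = 9/2 (r>0 drops 1)
2. [ext C2·C3]  r_C2² + 40r_C2 − 801/4 = 0  ⇒  r_C2 = 9/2 (r>0 drops 1)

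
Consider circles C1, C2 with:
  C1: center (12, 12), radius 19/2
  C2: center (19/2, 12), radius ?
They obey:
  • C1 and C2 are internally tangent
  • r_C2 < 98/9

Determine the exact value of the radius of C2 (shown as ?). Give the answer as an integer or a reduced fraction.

7

1. [int C1,C2]  r_C2² − 19r_C2 + 84 = 0  ⇒  r_C2 = 7 or 12
2. given r_C2 < 98/9: keep 7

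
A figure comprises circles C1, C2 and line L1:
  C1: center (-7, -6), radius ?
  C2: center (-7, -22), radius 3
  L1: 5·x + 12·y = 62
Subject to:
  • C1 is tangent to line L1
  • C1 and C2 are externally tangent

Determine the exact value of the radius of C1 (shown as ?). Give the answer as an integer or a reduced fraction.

13

1. [C1‖L1]  r_C1² − 169 = 0  ⇒  r_C1 = 13 (r>0 drops 1)
2. [ext C1·C2]  r_C1² + 6r_C1 − 247 = 0  ⇒  r_C1 = 13 (r>0 drops 1)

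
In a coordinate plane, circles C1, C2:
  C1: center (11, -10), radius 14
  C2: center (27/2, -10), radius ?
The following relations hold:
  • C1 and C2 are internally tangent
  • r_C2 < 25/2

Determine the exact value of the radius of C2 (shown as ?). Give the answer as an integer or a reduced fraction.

23/2

1. [int C1,C2]  r_C2² − 28r_C2 + 759/4 = 0  ⇒  r_C2 = 23/2 or 33/2
2. given r_C2 < 25/2: keep 23/2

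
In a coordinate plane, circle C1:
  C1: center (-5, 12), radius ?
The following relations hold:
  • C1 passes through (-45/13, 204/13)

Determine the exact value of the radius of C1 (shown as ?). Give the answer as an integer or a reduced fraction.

1. [C1∋P]  r_C1² − 16 = 0  ⇒  r_C1 = 4 (r>0 drops 1)

4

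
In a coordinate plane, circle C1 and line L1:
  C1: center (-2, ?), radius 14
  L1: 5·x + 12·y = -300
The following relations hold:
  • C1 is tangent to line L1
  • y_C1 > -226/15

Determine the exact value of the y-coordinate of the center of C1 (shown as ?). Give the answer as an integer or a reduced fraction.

-9

1. [C1‖L1]  y_C1² + (145/3)y_C1 + 354 = 0  ⇒  y_C1 = -118/3 or -9
2. given y_C1 > -226/15: keep -9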